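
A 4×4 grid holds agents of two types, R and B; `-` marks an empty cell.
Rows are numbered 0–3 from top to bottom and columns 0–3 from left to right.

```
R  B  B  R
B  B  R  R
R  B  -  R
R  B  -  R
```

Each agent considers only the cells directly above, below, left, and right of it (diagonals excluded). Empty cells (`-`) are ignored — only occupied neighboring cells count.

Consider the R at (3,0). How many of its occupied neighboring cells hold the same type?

Occupied neighbors of (3,0): (2,0)=R, (3,1)=B.
Same type (R): 1 of 2.

1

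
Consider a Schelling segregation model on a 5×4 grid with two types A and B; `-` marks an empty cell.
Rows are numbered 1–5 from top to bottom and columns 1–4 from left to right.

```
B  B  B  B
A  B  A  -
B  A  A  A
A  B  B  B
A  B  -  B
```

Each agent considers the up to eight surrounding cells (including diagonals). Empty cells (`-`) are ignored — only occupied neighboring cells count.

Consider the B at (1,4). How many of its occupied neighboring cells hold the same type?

Occupied neighbors of (1,4): (1,3)=B, (2,3)=A.
Same type (B): 1 of 2.

1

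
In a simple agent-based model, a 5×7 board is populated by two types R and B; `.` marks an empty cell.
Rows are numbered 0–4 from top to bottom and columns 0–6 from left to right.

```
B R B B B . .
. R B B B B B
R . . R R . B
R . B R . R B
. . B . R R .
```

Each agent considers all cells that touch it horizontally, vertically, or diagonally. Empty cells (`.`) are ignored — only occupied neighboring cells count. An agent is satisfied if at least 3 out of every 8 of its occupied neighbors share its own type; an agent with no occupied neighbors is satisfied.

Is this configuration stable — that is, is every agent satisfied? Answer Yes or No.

No

(0,0)B 0/2 ✗
(0,1)R 1/4 ✗
(0,2)B 3/5 ✓
(0,3)B 5/5 ✓
(0,4)B 4/4 ✓
(1,1)R 2/5 ✓
(1,2)B 3/6 ✓
(1,3)B 5/7 ✓
(1,4)B 4/6 ✓
(1,5)B 4/5 ✓
(1,6)B 2/2 ✓
(2,0)R 2/2 ✓
(2,3)R 2/6 ✗
(2,4)R 3/6 ✓
(2,6)B 3/4 ✓
(3,0)R 1/1 ✓
(3,2)B 1/3 ✗
(3,3)R 3/5 ✓
(3,5)R 3/5 ✓
(3,6)B 1/3 ✗
(4,2)B 1/2 ✓
(4,4)R 3/3 ✓
(4,5)R 2/3 ✓
For instance (0,0) has only 0/2 same-type neighbors, below 3/8.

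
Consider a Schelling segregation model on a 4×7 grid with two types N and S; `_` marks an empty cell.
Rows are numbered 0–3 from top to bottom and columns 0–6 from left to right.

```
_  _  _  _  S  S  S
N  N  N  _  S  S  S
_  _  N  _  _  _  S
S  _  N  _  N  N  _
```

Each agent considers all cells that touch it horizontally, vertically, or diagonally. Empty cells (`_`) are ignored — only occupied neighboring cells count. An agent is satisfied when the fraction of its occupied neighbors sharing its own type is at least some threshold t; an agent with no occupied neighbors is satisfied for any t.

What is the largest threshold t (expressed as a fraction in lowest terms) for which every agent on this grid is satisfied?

(0,4)S 3/3
(0,5)S 5/5
(0,6)S 3/3
(1,0)N 1/1
(1,1)N 3/3
(1,2)N 2/2
(1,4)S 3/3
(1,5)S 6/6
(1,6)S 4/4
(2,2)N 3/3
(2,6)S 2/3
(3,0)S — no occupied neighbors
(3,2)N 1/1
(3,4)N 1/1
(3,5)N 1/2
The smallest same-type fraction is 1/2 at (3,5), which reduces to 1/2. Any threshold above that leaves this agent unsatisfied.

1/2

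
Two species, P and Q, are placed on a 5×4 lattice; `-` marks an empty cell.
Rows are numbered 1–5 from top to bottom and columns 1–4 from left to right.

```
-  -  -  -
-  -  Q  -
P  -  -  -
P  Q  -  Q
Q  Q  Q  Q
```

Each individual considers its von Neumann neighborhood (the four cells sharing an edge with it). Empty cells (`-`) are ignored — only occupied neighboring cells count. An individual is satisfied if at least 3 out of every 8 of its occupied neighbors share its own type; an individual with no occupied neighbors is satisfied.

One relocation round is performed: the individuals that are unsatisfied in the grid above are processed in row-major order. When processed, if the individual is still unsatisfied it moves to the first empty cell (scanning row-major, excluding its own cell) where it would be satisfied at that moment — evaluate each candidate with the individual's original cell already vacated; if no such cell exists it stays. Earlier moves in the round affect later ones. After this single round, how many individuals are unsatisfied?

0

Initially unsatisfied (in order): (4,1).
  (4,1) → (1,1).
Resulting grid:
P - - -
- - Q -
P - - -
- Q - Q
Q Q Q Q
All satisfied now.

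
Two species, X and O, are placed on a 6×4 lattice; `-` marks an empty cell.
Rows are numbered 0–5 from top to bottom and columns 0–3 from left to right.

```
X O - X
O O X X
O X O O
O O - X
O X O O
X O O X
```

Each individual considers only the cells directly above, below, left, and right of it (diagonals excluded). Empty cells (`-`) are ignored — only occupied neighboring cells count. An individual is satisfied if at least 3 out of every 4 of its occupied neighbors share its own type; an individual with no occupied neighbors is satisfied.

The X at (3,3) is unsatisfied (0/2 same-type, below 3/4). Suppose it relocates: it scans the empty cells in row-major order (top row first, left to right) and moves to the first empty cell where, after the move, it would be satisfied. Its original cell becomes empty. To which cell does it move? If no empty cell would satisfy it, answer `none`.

Vacating (3,3). Empty cells in order:
  (0,2): 2/3 same-type → still unsatisfied.
  (3,2): 0/3 same-type → still unsatisfied.

none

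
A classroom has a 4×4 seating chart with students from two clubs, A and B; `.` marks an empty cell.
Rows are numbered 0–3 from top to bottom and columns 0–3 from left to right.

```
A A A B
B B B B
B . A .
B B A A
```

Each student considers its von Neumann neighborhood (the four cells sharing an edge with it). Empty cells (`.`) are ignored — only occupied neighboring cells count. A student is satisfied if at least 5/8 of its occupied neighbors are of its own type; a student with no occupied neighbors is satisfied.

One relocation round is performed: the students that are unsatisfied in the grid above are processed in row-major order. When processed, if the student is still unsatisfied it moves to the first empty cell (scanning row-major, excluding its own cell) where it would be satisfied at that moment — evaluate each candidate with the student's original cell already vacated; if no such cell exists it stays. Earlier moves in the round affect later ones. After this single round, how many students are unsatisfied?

Initially unsatisfied (in order): (0,0), (0,2), (0,3), (1,2), (2,2), (3,1).
  (0,0) → (2,3).
  (0,2): no empty cell satisfies it; stays.
  (0,3) → (2,1).
  (1,2): no empty cell satisfies it; stays.
  (2,2): no empty cell satisfies it; stays.
  (3,1): now satisfied by earlier moves; stays.
Resulting grid:
. A A .
B B B B
B B A A
B B A A
Unsatisfied now: (0,1), (0,2), (1,2), (1,3), (2,2).

5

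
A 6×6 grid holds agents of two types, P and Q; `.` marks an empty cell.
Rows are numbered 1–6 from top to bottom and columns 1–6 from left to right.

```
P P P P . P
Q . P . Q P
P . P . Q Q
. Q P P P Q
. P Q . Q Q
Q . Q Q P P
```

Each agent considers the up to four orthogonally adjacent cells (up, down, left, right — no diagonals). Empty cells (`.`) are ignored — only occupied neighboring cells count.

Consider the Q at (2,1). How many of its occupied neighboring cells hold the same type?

Occupied neighbors of (2,1): (1,1)=P, (3,1)=P.
Same type (Q): 0 of 2.

0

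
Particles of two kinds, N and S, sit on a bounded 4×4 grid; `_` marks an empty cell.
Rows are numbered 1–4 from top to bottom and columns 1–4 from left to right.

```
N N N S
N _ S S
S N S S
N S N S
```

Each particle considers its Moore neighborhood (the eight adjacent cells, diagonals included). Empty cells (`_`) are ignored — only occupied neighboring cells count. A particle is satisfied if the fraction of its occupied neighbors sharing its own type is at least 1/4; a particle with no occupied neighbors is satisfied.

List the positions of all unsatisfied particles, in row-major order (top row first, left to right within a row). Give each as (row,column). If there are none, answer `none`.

(4,3)

Row 1: (1,1)N 2/2 ok · (1,2)N 3/4 ok · (1,3)N 1/4 ok · (1,4)S 2/3 ok
Row 2: (2,1)N 3/4 ok · (2,3)S 4/7 ok · (2,4)S 4/5 ok
Row 3: (3,1)S 1/4 ok · (3,2)N 3/7 ok · (3,3)S 5/7 ok · (3,4)S 4/5 ok
Row 4: (4,1)N 1/3 ok · (4,2)S 2/5 ok · (4,3)N 1/5 unhappy · (4,4)S 2/3 ok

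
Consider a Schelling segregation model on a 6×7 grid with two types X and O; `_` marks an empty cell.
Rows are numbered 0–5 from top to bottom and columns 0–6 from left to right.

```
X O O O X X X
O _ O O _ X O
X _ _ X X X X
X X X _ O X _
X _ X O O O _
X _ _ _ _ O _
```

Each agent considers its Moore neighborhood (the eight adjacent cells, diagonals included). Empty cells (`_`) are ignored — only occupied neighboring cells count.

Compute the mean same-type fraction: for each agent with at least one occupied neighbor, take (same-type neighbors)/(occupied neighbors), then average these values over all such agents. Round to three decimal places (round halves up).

(0,0)X 0/2
(0,1)O 3/4
(0,2)O 4/4
(0,3)O 3/4
(0,4)X 2/4
(0,5)X 3/4
(0,6)X 2/3
(1,0)O 1/3
(1,2)O 4/5
(1,3)O 3/6
(1,5)X 6/7
(1,6)O 0/5
(2,0)X 2/3
(2,3)X 2/5
(2,4)X 4/6
(2,5)X 4/6
(2,6)X 3/4
(3,0)X 3/3
(3,1)X 5/5
(3,2)X 3/4
(3,4)O 3/7
(3,5)X 3/6
(4,0)X 3/3
(4,2)X 2/3
(4,3)O 2/4
(4,4)O 4/5
(4,5)O 3/4
(5,0)X 1/1
(5,5)O 2/2
Sum over 29 agents: 0/2 + 3/4 + 4/4 + 3/4 + 2/4 + 3/4 + 2/3 + 1/3 + 4/5 + 3/6 + 6/7 + 0/5 + 2/3 + 2/5 + 4/6 + 4/6 + 3/4 + 3/3 + 5/5 + 3/4 + 3/7 + 3/6 + 3/3 + 2/3 + 2/4 + 4/5 + 3/4 + 1/1 + 2/2 = 817/42; mean = 817/42 ÷ 29 = 817/1218 = 0.670771… → 0.671.

0.671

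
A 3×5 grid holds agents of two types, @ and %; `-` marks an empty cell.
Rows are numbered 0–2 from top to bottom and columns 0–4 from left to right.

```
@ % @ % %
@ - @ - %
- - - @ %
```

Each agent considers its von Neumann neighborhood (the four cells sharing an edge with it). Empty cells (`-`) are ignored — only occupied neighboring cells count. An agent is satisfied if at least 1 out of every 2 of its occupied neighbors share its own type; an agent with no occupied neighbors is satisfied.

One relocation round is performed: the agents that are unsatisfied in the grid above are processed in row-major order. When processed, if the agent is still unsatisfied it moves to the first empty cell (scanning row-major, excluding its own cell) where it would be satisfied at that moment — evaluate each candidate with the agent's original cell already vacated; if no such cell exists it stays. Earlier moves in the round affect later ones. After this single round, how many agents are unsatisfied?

0

Initially unsatisfied (in order): (0,1), (0,2), (2,3).
  (0,1) → (1,3).
  (0,2): now satisfied by earlier moves; stays.
  (2,3) → (0,1).
Resulting grid:
@ @ @ % %
@ - @ % %
- - - - %
All satisfied now.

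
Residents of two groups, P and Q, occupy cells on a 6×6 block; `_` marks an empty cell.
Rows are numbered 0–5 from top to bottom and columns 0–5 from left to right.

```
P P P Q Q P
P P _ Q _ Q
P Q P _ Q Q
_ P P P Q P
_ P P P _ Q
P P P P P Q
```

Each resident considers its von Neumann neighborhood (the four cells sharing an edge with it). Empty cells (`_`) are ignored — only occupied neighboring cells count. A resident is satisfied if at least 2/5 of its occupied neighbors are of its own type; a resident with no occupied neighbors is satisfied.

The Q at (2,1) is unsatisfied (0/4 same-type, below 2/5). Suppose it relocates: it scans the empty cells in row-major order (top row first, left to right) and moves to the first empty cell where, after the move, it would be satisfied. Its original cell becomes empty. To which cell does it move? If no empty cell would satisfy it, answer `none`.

(1,4)

Vacating (2,1). Empty cells in order:
  (1,2): 1/4 same-type → still unsatisfied.
  (1,4): 4/4 same-type → satisfied — stop here.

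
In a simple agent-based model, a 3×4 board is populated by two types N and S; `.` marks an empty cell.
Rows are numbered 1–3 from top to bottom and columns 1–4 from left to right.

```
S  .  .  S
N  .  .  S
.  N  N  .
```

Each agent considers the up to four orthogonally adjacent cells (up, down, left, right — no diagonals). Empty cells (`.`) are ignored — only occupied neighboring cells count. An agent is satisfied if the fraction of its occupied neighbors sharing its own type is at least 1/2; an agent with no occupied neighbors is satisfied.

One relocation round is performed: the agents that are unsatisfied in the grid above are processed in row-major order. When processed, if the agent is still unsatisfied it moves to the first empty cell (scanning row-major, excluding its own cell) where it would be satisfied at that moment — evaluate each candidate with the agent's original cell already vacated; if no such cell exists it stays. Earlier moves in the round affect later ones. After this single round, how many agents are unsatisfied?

Initially unsatisfied (in order): (1,1), (2,1).
  (1,1) → (1,2).
  (2,1): now satisfied by earlier moves; stays.
Resulting grid:
. S . S
N . . S
. N N .
All satisfied now.

0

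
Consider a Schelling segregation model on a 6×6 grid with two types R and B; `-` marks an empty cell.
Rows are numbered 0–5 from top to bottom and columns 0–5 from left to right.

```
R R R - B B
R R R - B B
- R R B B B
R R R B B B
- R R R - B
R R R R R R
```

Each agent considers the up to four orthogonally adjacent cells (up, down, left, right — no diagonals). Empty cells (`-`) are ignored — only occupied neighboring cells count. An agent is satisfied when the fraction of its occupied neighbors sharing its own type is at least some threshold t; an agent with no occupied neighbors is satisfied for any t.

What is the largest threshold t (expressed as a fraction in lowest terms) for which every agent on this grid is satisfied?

(0,0)R 2/2
(0,1)R 3/3
(0,2)R 2/2
(0,4)B 2/2
(0,5)B 2/2
(1,0)R 2/2
(1,1)R 4/4
(1,2)R 3/3
(1,4)B 3/3
(1,5)B 3/3
(2,1)R 3/3
(2,2)R 3/4
(2,3)B 2/3
(2,4)B 4/4
(2,5)B 3/3
(3,0)R 1/1
(3,1)R 4/4
(3,2)R 3/4
(3,3)B 2/4
(3,4)B 3/3
(3,5)B 3/3
(4,1)R 3/3
(4,2)R 4/4
(4,3)R 2/3
(4,5)B 1/2
(5,0)R 1/1
(5,1)R 3/3
(5,2)R 3/3
(5,3)R 3/3
(5,4)R 2/2
(5,5)R 1/2
The smallest same-type fraction is 2/4 at (3,3), which reduces to 1/2. Any threshold above that leaves this agent unsatisfied.

1/2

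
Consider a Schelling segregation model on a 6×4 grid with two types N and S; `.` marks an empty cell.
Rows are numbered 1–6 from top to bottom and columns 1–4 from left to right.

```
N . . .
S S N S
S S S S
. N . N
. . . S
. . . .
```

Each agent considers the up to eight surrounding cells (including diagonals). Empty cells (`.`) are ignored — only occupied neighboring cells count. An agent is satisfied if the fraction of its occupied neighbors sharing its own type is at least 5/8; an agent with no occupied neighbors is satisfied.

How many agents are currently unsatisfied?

(1,1)N 0/2 not
(2,1)S 3/4 satisfied
(2,2)S 4/6 satisfied
(2,3)N 0/5 not
(2,4)S 2/3 satisfied
(3,1)S 3/4 satisfied
(3,2)S 4/6 satisfied
(3,3)S 4/7 not
(3,4)S 2/4 not
(4,2)N 0/3 not
(4,4)N 0/3 not
(5,4)S 0/1 not
Unsatisfied: (1,1), (2,3), (3,3), (3,4), (4,2), (4,4), (5,4) — 7 in total.

7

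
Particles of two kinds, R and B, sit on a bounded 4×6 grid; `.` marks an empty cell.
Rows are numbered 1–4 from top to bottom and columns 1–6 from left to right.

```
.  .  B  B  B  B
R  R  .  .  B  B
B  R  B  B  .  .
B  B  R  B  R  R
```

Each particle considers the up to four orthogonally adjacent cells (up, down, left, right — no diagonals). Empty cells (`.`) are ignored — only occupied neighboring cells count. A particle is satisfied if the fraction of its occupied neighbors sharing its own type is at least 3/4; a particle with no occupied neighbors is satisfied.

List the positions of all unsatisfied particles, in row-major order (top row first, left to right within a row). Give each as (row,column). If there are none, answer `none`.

(1,3)B 1/1 satisfied
(1,4)B 2/2 satisfied
(1,5)B 3/3 satisfied
(1,6)B 2/2 satisfied
(2,1)R 1/2 not
(2,2)R 2/2 satisfied
(2,5)B 2/2 satisfied
(2,6)B 2/2 satisfied
(3,1)B 1/3 not
(3,2)R 1/4 not
(3,3)B 1/3 not
(3,4)B 2/2 satisfied
(4,1)B 2/2 satisfied
(4,2)B 1/3 not
(4,3)R 0/3 not
(4,4)B 1/3 not
(4,5)R 1/2 not
(4,6)R 1/1 satisfied

(2,1), (3,1), (3,2), (3,3), (4,2), (4,3), (4,4), (4,5)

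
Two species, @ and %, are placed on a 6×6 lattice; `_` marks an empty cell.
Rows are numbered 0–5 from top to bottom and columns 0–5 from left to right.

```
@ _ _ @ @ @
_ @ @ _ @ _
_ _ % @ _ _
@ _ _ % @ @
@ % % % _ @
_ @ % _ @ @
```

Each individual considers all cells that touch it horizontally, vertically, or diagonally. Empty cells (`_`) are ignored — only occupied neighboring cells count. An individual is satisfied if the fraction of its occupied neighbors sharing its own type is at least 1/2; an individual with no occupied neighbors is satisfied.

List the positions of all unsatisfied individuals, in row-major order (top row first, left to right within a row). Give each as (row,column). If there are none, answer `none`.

(0,0)@ 1/1 ok
(0,3)@ 3/3 ok
(0,4)@ 3/3 ok
(0,5)@ 2/2 ok
(1,1)@ 2/3 ok
(1,2)@ 3/4 ok
(1,4)@ 4/4 ok
(2,2)% 1/4 unhappy
(2,3)@ 3/5 ok
(3,0)@ 1/2 ok
(3,3)% 3/5 ok
(3,4)@ 3/5 ok
(3,5)@ 2/2 ok
(4,0)@ 2/3 ok
(4,1)% 2/5 unhappy
(4,2)% 4/5 ok
(4,3)% 3/5 ok
(4,5)@ 4/4 ok
(5,1)@ 1/4 unhappy
(5,2)% 3/4 ok
(5,4)@ 2/3 ok
(5,5)@ 2/2 ok

(2,2), (4,1), (5,1)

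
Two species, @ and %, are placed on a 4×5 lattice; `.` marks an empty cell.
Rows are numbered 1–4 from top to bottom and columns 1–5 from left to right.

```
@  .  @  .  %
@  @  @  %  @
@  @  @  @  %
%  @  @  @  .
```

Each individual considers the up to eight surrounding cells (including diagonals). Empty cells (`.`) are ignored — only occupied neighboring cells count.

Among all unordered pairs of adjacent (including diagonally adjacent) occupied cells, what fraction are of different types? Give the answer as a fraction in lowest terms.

2/7

Scan each occupied cell's neighbors to the right and below (and the two forward diagonals) so each pair is counted once.
From row 1: 2 unlike of 7 pairs (running 2/7).
From row 2: 5 unlike of 17 pairs (running 7/24).
From row 3: 4 unlike of 15 pairs (running 11/39).
From row 4: 1 unlike of 3 pairs (running 12/42).
Total adjacent occupied pairs: 42; unlike-type pairs: 12.
12/42 reduces to 2/7.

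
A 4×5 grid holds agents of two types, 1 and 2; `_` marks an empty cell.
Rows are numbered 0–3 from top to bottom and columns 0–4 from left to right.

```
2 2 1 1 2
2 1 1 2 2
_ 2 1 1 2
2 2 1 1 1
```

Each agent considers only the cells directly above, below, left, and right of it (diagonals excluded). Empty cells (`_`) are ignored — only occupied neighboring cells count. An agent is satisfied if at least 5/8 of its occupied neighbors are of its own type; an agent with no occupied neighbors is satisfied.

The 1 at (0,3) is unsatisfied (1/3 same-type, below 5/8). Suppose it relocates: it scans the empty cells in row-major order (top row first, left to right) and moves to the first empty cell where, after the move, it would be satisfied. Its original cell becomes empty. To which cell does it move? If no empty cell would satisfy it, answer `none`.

Vacating (0,3). Empty cells in order:
  (2,0): 0/3 same-type → still unsatisfied.

none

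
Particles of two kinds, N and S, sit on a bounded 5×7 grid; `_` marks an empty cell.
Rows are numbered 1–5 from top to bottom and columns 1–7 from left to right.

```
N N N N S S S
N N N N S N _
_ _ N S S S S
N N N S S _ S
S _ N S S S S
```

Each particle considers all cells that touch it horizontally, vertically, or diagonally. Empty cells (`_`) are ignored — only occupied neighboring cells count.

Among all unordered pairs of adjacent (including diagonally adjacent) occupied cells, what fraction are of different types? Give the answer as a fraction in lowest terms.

23/76

Scan each occupied cell's neighbors to the right and below (and the two forward diagonals) so each pair is counted once.
From row 1: 6 unlike of 23 pairs (running 6/23).
From row 2: 8 unlike of 17 pairs (running 14/40).
From row 3: 3 unlike of 15 pairs (running 17/55).
From row 4: 5 unlike of 17 pairs (running 22/72).
From row 5: 1 unlike of 4 pairs (running 23/76).
Total adjacent occupied pairs: 76; unlike-type pairs: 23.
23/76 is already in lowest terms.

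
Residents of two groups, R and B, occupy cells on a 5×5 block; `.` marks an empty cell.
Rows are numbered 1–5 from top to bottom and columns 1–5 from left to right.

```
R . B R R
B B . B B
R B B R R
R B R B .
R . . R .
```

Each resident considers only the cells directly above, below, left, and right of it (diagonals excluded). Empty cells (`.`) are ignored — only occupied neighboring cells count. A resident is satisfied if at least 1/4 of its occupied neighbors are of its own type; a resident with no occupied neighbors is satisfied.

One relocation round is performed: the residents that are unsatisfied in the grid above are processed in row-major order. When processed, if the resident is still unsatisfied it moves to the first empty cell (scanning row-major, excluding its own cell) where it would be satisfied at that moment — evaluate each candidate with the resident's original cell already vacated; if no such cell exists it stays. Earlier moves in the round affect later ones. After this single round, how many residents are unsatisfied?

Initially unsatisfied (in order): (1,1), (1,3), (4,3), (4,4), (5,4).
  (1,1) → (4,5).
  (1,3) → (1,1).
  (4,3) → (1,3).
  (4,4) → (1,2).
  (5,4): now satisfied by earlier moves; stays.
Resulting grid:
B B R R R
B B . B B
R B B R R
R B . . R
R . . R .
All satisfied now.

0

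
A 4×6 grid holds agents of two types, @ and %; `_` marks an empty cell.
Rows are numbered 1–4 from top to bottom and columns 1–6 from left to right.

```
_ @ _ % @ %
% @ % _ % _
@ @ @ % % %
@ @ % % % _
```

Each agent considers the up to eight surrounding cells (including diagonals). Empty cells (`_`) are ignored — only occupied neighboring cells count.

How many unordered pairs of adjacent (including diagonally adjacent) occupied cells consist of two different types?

16

Scan each occupied cell's neighbors to the right and below (and the two forward diagonals) so each pair is counted once.
Row 1: @(1,2)–@(2,2)= @(1,2)–%(2,3)≠ @(1,2)–%(2,1)≠ %(1,4)–@(1,5)≠ %(1,4)–%(2,5)= %(1,4)–%(2,3)= @(1,5)–%(1,6)≠ @(1,5)–%(2,5)≠ %(1,6)–%(2,5)=  → 5/9 unlike.
Row 2: %(2,1)–@(2,2)≠ %(2,1)–@(3,1)≠ %(2,1)–@(3,2)≠ @(2,2)–%(2,3)≠ @(2,2)–@(3,2)= @(2,2)–@(3,3)= @(2,2)–@(3,1)= %(2,3)–@(3,3)≠ %(2,3)–%(3,4)= %(2,3)–@(3,2)≠ %(2,5)–%(3,5)= %(2,5)–%(3,6)= %(2,5)–%(3,4)=  → 6/13 unlike.
Row 3: @(3,1)–@(3,2)= @(3,1)–@(4,1)= @(3,1)–@(4,2)= @(3,2)–@(3,3)= @(3,2)–@(4,2)= @(3,2)–%(4,3)≠ @(3,2)–@(4,1)= @(3,3)–%(3,4)≠ @(3,3)–%(4,3)≠ @(3,3)–%(4,4)≠ @(3,3)–@(4,2)= %(3,4)–%(3,5)= %(3,4)–%(4,4)= %(3,4)–%(4,5)= %(3,4)–%(4,3)= %(3,5)–%(3,6)= %(3,5)–%(4,5)= %(3,5)–%(4,4)= %(3,6)–%(4,5)=  → 4/19 unlike.
Row 4: @(4,1)–@(4,2)= @(4,2)–%(4,3)≠ %(4,3)–%(4,4)= %(4,4)–%(4,5)=  → 1/4 unlike.
Total adjacent occupied pairs: 45; unlike-type pairs: 16.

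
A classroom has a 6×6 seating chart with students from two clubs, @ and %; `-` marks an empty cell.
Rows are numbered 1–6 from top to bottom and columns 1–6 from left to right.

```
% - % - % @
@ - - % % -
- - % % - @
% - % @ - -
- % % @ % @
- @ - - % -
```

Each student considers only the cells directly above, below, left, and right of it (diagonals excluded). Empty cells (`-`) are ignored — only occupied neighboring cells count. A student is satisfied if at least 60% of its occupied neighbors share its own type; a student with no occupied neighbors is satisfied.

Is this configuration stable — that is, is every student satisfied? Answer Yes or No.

(1,1)% 0/1 unhappy
(1,3)% 0/0 ok
(1,5)% 1/2 unhappy
(1,6)@ 0/1 unhappy
(2,1)@ 0/1 unhappy
(2,4)% 2/2 ok
(2,5)% 2/2 ok
(3,3)% 2/2 ok
(3,4)% 2/3 ok
(3,6)@ 0/0 ok
(4,1)% 0/0 ok
(4,3)% 2/3 ok
(4,4)@ 1/3 unhappy
(5,2)% 1/2 unhappy
(5,3)% 2/3 ok
(5,4)@ 1/3 unhappy
(5,5)% 1/3 unhappy
(5,6)@ 0/1 unhappy
(6,2)@ 0/1 unhappy
(6,5)% 1/1 ok
For instance (1,1) has only 0/1 same-type neighbors, below 3/5.

No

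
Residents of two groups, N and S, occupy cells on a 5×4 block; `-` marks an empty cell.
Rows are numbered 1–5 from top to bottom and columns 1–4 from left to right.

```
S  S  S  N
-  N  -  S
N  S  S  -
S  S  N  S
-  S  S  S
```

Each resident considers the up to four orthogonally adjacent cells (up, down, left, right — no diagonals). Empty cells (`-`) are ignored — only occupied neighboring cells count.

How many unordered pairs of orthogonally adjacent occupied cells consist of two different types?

10

Scan each occupied cell's neighbors to the right and below so each pair is counted once.
Row 1: S(1,1)–S(1,2)= S(1,2)–S(1,3)= S(1,2)–N(2,2)≠ S(1,3)–N(1,4)≠ N(1,4)–S(2,4)≠  → 3/5 unlike.
Row 2: N(2,2)–S(3,2)≠  → 1/1 unlike.
Row 3: N(3,1)–S(3,2)≠ N(3,1)–S(4,1)≠ S(3,2)–S(3,3)= S(3,2)–S(4,2)= S(3,3)–N(4,3)≠  → 3/5 unlike.
Row 4: S(4,1)–S(4,2)= S(4,2)–N(4,3)≠ S(4,2)–S(5,2)= N(4,3)–S(4,4)≠ N(4,3)–S(5,3)≠ S(4,4)–S(5,4)=  → 3/6 unlike.
Row 5: S(5,2)–S(5,3)= S(5,3)–S(5,4)=  → 0/2 unlike.
Total adjacent occupied pairs: 19; unlike-type pairs: 10.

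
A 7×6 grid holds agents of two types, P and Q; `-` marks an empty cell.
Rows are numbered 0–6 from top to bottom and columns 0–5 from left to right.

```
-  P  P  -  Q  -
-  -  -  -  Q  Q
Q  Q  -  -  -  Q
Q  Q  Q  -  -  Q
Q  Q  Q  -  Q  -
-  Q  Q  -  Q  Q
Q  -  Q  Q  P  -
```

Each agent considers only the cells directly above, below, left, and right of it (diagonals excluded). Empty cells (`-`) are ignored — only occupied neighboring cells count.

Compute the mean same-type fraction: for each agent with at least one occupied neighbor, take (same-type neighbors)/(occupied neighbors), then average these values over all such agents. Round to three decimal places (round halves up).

(0,1)P 1/1
(0,2)P 1/1
(0,4)Q 1/1
(1,4)Q 2/2
(1,5)Q 2/2
(2,0)Q 2/2
(2,1)Q 2/2
(2,5)Q 2/2
(3,0)Q 3/3
(3,1)Q 4/4
(3,2)Q 2/2
(3,5)Q 1/1
(4,0)Q 2/2
(4,1)Q 4/4
(4,2)Q 3/3
(4,4)Q 1/1
(5,1)Q 2/2
(5,2)Q 3/3
(5,4)Q 2/3
(5,5)Q 1/1
(6,0)Q — no occupied neighbors
(6,2)Q 2/2
(6,3)Q 1/2
(6,4)P 0/2
Sum over 23 agents: 1/1 + 1/1 + 1/1 + 2/2 + 2/2 + 2/2 + 2/2 + 2/2 + 3/3 + 4/4 + 2/2 + 1/1 + 2/2 + 4/4 + 3/3 + 1/1 + 2/2 + 3/3 + 2/3 + 1/1 + 2/2 + 1/2 + 0/2 = 127/6; mean = 127/6 ÷ 23 = 127/138 = 0.920289… → 0.920.

0.920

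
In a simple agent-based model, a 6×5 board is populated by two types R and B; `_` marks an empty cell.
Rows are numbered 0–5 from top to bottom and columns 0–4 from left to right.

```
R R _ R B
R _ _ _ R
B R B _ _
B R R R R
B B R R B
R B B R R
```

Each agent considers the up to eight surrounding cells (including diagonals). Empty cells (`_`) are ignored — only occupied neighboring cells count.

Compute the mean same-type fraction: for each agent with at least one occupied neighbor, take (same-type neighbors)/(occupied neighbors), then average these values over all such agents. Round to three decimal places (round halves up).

0.511

(0,0)R 2/2
(0,1)R 2/2
(0,3)R 1/2
(0,4)B 0/2
(1,0)R 3/4
(1,4)R 1/2
(2,0)B 1/4
(2,1)R 3/6
(2,2)B 0/4
(3,0)B 3/5
(3,1)R 3/8
(3,2)R 5/7
(3,3)R 4/6
(3,4)R 2/3
(4,0)B 3/5
(4,1)B 4/8
(4,2)R 5/8
(4,3)R 6/8
(4,4)B 0/5
(5,0)R 0/3
(5,1)B 3/5
(5,2)B 2/5
(5,3)R 3/5
(5,4)R 2/3
Sum over 24 agents: 2/2 + 2/2 + 1/2 + 0/2 + 3/4 + 1/2 + 1/4 + 3/6 + 0/4 + 3/5 + 3/8 + 5/7 + 4/6 + 2/3 + 3/5 + 4/8 + 5/8 + 6/8 + 0/5 + 0/3 + 3/5 + 2/5 + 3/5 + 2/3 = 1717/140; mean = 1717/140 ÷ 24 = 1717/3360 = 0.511011… → 0.511.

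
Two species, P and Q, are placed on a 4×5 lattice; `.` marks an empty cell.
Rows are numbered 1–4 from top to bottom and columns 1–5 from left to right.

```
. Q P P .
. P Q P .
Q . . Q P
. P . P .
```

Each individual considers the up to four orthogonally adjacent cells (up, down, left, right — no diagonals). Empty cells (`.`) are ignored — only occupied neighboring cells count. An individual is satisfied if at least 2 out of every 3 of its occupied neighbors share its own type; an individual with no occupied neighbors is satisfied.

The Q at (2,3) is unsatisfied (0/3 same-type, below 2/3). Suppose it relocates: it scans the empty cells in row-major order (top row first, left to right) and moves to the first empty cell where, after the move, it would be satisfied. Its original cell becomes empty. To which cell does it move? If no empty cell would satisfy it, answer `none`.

(1,1)

Vacating (2,3). Empty cells in order:
  (1,1): 1/1 same-type → satisfied — stop here.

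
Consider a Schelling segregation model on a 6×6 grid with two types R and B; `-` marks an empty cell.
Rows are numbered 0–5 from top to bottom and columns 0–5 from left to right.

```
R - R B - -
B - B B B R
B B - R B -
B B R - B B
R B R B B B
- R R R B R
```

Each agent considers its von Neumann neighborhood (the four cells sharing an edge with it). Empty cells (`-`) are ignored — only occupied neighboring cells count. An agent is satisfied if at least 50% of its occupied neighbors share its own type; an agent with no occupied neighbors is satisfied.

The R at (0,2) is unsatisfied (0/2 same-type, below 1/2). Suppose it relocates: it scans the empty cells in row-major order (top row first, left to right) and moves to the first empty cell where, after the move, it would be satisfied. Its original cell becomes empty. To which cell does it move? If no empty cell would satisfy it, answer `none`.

Vacating (0,2). Empty cells in order:
  (0,1): 1/1 same-type → satisfied — stop here.

(0,1)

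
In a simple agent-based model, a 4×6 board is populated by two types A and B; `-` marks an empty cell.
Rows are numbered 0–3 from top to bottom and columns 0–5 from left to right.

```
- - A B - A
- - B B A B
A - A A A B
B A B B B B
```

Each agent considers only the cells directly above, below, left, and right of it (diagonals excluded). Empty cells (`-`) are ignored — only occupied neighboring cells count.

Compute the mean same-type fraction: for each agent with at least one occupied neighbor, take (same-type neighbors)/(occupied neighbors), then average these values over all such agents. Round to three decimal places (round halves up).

0.370

Row 0: (0,2)A 0/2 · (0,3)B 1/2 · (0,5)A 0/1
Row 1: (1,2)B 1/3 · (1,3)B 2/4 · (1,4)A 1/3 · (1,5)B 1/3
Row 2: (2,0)A 0/1 · (2,2)A 1/3 · (2,3)A 2/4 · (2,4)A 2/4 · (2,5)B 2/3
Row 3: (3,0)B 0/2 · (3,1)A 0/2 · (3,2)B 1/3 · (3,3)B 2/3 · (3,4)B 2/3 · (3,5)B 2/2
Sum over 18 agents: 0/2 + 1/2 + 0/1 + 1/3 + 2/4 + 1/3 + 1/3 + 0/1 + 1/3 + 2/4 + 2/4 + 2/3 + 0/2 + 0/2 + 1/3 + 2/3 + 2/3 + 2/2 = 20/3; mean = 20/3 ÷ 18 = 10/27 = 0.370370… → 0.370.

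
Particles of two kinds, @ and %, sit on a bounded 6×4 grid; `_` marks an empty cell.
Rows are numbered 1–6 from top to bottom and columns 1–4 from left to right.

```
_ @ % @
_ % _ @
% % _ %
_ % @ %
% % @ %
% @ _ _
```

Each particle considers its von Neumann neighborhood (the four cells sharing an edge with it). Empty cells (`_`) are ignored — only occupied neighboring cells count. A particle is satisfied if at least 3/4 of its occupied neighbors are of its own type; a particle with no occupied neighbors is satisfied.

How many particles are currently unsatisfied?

14

(1,2)@ 0/2 unhappy
(1,3)% 0/2 unhappy
(1,4)@ 1/2 unhappy
(2,2)% 1/2 unhappy
(2,4)@ 1/2 unhappy
(3,1)% 1/1 ok
(3,2)% 3/3 ok
(3,4)% 1/2 unhappy
(4,2)% 2/3 unhappy
(4,3)@ 1/3 unhappy
(4,4)% 2/3 unhappy
(5,1)% 2/2 ok
(5,2)% 2/4 unhappy
(5,3)@ 1/3 unhappy
(5,4)% 1/2 unhappy
(6,1)% 1/2 unhappy
(6,2)@ 0/2 unhappy
Unsatisfied: (1,2), (1,3), (1,4), (2,2), (2,4), (3,4), (4,2), (4,3), (4,4), (5,2), (5,3), (5,4), (6,1), (6,2) — 14 in total.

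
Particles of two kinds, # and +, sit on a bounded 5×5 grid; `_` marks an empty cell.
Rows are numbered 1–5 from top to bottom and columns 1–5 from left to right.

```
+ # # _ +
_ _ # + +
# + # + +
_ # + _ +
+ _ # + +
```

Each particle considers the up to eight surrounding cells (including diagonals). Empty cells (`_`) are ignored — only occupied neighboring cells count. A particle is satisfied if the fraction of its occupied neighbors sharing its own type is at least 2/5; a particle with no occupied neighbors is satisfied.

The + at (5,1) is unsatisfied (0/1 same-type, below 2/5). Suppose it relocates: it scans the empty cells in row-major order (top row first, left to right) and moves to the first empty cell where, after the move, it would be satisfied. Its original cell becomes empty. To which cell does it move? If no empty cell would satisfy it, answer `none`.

(1,4)

Vacating (5,1). Empty cells in order:
  (1,4): 3/5 same-type → satisfied — stop here.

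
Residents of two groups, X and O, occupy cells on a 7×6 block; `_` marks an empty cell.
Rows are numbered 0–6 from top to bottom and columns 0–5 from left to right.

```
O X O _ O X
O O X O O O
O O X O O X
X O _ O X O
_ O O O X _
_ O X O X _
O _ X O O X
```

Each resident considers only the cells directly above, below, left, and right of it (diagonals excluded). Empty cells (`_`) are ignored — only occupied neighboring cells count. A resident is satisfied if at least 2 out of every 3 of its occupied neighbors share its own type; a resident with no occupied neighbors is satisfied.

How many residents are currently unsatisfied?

Row 0: (0,0)O 1/2 unhappy · (0,1)X 0/3 unhappy · (0,2)O 0/2 unhappy · (0,4)O 1/2 unhappy · (0,5)X 0/2 unhappy
Row 1: (1,0)O 3/3 ok · (1,1)O 2/4 unhappy · (1,2)X 1/4 unhappy · (1,3)O 2/3 ok · (1,4)O 4/4 ok · (1,5)O 1/3 unhappy
Row 2: (2,0)O 2/3 ok · (2,1)O 3/4 ok · (2,2)X 1/3 unhappy · (2,3)O 3/4 ok · (2,4)O 2/4 unhappy · (2,5)X 0/3 unhappy
Row 3: (3,0)X 0/2 unhappy · (3,1)O 2/3 ok · (3,3)O 2/3 ok · (3,4)X 1/4 unhappy · (3,5)O 0/2 unhappy
Row 4: (4,1)O 3/3 ok · (4,2)O 2/3 ok · (4,3)O 3/4 ok · (4,4)X 2/3 ok
Row 5: (5,1)O 1/2 unhappy · (5,2)X 1/4 unhappy · (5,3)O 2/4 unhappy · (5,4)X 1/3 unhappy
Row 6: (6,0)O 0/0 ok · (6,2)X 1/2 unhappy · (6,3)O 2/3 ok · (6,4)O 1/3 unhappy · (6,5)X 0/1 unhappy
Unsatisfied: (0,0), (0,1), (0,2), (0,4), (0,5), (1,1), (1,2), (1,5), (2,2), (2,4), (2,5), (3,0), (3,4), (3,5), (5,1), (5,2), (5,3), (5,4), (6,2), (6,4), (6,5) — 21 in total.

21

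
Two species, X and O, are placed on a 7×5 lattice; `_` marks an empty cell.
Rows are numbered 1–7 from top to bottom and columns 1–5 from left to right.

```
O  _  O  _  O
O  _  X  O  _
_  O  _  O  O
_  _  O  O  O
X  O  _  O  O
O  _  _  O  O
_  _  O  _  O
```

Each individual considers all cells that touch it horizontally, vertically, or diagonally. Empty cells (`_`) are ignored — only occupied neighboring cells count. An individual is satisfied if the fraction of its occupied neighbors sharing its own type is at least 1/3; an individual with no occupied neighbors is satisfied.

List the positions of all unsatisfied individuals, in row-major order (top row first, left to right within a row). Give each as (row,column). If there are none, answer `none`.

(2,3), (5,1)

Row 1: (1,1)O 1/1 satisfied · (1,3)O 1/2 satisfied · (1,5)O 1/1 satisfied
Row 2: (2,1)O 2/2 satisfied · (2,3)X 0/4 not · (2,4)O 4/5 satisfied
Row 3: (3,2)O 2/3 satisfied · (3,4)O 5/6 satisfied · (3,5)O 4/4 satisfied
Row 4: (4,3)O 5/5 satisfied · (4,4)O 6/6 satisfied · (4,5)O 5/5 satisfied
Row 5: (5,1)X 0/2 not · (5,2)O 2/3 satisfied · (5,4)O 6/6 satisfied · (5,5)O 5/5 satisfied
Row 6: (6,1)O 1/2 satisfied · (6,4)O 5/5 satisfied · (6,5)O 4/4 satisfied
Row 7: (7,3)O 1/1 satisfied · (7,5)O 2/2 satisfied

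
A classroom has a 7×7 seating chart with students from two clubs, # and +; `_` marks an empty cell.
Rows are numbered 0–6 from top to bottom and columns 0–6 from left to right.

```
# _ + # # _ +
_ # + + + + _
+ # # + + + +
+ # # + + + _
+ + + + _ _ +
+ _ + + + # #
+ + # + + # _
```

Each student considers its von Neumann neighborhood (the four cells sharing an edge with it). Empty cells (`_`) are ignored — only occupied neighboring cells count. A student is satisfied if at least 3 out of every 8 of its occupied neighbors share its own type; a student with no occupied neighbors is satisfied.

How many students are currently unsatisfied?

(0,0)# 0/0 ok
(0,2)+ 1/2 ok
(0,3)# 1/3 unhappy
(0,4)# 1/2 ok
(0,6)+ 0/0 ok
(1,1)# 1/2 ok
(1,2)+ 2/4 ok
(1,3)+ 3/4 ok
(1,4)+ 3/4 ok
(1,5)+ 2/2 ok
(2,0)+ 1/2 ok
(2,1)# 3/4 ok
(2,2)# 2/4 ok
(2,3)+ 3/4 ok
(2,4)+ 4/4 ok
(2,5)+ 4/4 ok
(2,6)+ 1/1 ok
(3,0)+ 2/3 ok
(3,1)# 2/4 ok
(3,2)# 2/4 ok
(3,3)+ 3/4 ok
(3,4)+ 3/3 ok
(3,5)+ 2/2 ok
(4,0)+ 3/3 ok
(4,1)+ 2/3 ok
(4,2)+ 3/4 ok
(4,3)+ 3/3 ok
(4,6)+ 0/1 unhappy
(5,0)+ 2/2 ok
(5,2)+ 2/3 ok
(5,3)+ 4/4 ok
(5,4)+ 2/3 ok
(5,5)# 2/3 ok
(5,6)# 1/2 ok
(6,0)+ 2/2 ok
(6,1)+ 1/2 ok
(6,2)# 0/3 unhappy
(6,3)+ 2/3 ok
(6,4)+ 2/3 ok
(6,5)# 1/2 ok
Unsatisfied: (0,3), (4,6), (6,2) — 3 in total.

3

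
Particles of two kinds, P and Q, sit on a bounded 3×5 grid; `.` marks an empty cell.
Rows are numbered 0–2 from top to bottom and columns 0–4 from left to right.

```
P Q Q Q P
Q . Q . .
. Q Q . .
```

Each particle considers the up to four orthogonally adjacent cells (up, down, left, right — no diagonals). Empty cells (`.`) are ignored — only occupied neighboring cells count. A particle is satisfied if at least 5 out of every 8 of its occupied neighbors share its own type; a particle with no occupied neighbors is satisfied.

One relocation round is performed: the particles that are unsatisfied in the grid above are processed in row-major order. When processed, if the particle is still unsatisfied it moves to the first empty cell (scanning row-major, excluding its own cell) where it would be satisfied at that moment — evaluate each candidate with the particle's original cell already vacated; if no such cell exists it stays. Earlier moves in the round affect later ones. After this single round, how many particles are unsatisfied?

Initially unsatisfied (in order): (0,0), (0,1), (0,3), (0,4), (1,0).
  (0,0) → (1,4).
  (0,1): now satisfied by earlier moves; stays.
  (0,3) → (0,0).
  (0,4): now satisfied by earlier moves; stays.
  (1,0): now satisfied by earlier moves; stays.
Resulting grid:
Q Q Q . P
Q . Q . P
. Q Q . .
All satisfied now.

0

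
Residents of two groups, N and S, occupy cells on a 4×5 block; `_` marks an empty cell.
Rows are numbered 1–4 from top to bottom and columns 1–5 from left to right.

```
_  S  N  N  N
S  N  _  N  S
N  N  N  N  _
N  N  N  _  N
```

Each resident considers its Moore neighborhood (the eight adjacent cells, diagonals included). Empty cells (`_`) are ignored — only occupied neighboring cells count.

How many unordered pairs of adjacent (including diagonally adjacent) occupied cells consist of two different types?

Scan each occupied cell's neighbors to the right and below (and the two forward diagonals) so each pair is counted once.
From row 1: 4 unlike of 11 pairs (running 4/11).
From row 2: 5 unlike of 10 pairs (running 9/21).
From row 3: 0 unlike of 12 pairs (running 9/33).
From row 4: 0 unlike of 2 pairs (running 9/35).
Total adjacent occupied pairs: 35; unlike-type pairs: 9.

9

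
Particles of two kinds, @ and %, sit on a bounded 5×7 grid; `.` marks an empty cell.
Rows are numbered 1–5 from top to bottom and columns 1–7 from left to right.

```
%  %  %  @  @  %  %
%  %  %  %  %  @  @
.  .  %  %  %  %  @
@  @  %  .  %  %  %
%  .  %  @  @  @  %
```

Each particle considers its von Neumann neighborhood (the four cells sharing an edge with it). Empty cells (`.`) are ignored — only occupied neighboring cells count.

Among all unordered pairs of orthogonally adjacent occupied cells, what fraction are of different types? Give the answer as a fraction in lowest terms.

16/45

Scan each occupied cell's neighbors to the right and below so each pair is counted once.
Row 1: %(1,1)–%(1,2)= %(1,1)–%(2,1)= %(1,2)–%(1,3)= %(1,2)–%(2,2)= %(1,3)–@(1,4)≠ %(1,3)–%(2,3)= @(1,4)–@(1,5)= @(1,4)–%(2,4)≠ @(1,5)–%(1,6)≠ @(1,5)–%(2,5)≠ %(1,6)–%(1,7)= %(1,6)–@(2,6)≠ %(1,7)–@(2,7)≠  → 6/13 unlike.
Row 2: %(2,1)–%(2,2)= %(2,2)–%(2,3)= %(2,3)–%(2,4)= %(2,3)–%(3,3)= %(2,4)–%(2,5)= %(2,4)–%(3,4)= %(2,5)–@(2,6)≠ %(2,5)–%(3,5)= @(2,6)–@(2,7)= @(2,6)–%(3,6)≠ @(2,7)–@(3,7)=  → 2/11 unlike.
Row 3: %(3,3)–%(3,4)= %(3,3)–%(4,3)= %(3,4)–%(3,5)= %(3,5)–%(3,6)= %(3,5)–%(4,5)= %(3,6)–@(3,7)≠ %(3,6)–%(4,6)= @(3,7)–%(4,7)≠  → 2/8 unlike.
Row 4: @(4,1)–@(4,2)= @(4,1)–%(5,1)≠ @(4,2)–%(4,3)≠ %(4,3)–%(5,3)= %(4,5)–%(4,6)= %(4,5)–@(5,5)≠ %(4,6)–%(4,7)= %(4,6)–@(5,6)≠ %(4,7)–%(5,7)=  → 4/9 unlike.
Row 5: %(5,3)–@(5,4)≠ @(5,4)–@(5,5)= @(5,5)–@(5,6)= @(5,6)–%(5,7)≠  → 2/4 unlike.
Total adjacent occupied pairs: 45; unlike-type pairs: 16.
16/45 is already in lowest terms.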